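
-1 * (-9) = 9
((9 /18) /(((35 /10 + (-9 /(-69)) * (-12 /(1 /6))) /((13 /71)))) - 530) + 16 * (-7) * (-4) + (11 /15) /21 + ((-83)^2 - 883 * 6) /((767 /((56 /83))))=-80.58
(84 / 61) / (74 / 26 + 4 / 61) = 1092 / 2309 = 0.47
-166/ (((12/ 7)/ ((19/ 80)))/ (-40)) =11039/ 12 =919.92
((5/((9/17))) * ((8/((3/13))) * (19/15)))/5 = 33592/405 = 82.94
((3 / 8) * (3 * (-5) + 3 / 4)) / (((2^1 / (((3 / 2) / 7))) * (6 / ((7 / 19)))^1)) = -9 / 256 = -0.04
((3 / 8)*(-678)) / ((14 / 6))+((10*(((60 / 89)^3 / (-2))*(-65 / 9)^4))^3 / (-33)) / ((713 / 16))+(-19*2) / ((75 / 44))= 4077154028301977571990060232577827911631 / 82800010211103648853079137578900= 49240984.61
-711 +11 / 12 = -8521 / 12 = -710.08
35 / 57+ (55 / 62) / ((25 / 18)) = 1.25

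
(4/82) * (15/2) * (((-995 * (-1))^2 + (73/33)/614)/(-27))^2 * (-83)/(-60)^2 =-33399121260191990562707/2945013220923840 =-11340907.07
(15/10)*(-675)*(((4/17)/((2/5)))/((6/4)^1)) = -6750/17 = -397.06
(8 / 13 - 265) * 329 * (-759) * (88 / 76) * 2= 37763295108 / 247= 152887834.45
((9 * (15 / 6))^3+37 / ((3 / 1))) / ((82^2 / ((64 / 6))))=273671 / 15129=18.09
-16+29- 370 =-357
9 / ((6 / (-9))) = -27 / 2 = -13.50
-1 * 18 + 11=-7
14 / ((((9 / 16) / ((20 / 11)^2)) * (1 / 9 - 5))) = -16.83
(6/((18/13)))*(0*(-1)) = 0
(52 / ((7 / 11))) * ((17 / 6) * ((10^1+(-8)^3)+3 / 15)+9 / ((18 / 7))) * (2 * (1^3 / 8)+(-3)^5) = 2953958722 / 105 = 28132940.21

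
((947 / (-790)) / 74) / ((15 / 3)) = -947 / 292300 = -0.00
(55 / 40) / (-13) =-11 / 104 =-0.11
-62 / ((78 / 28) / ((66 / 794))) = -9548 / 5161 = -1.85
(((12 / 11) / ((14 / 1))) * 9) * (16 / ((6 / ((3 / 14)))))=0.40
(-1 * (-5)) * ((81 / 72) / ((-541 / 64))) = -360 / 541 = -0.67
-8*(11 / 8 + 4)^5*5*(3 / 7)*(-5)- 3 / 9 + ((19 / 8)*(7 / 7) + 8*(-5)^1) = 33073634651 / 86016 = 384505.61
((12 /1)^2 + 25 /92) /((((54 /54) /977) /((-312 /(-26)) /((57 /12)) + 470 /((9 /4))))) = 117202262398 /3933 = 29799710.75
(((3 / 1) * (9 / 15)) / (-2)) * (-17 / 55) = 153 / 550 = 0.28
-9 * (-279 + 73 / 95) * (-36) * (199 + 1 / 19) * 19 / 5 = -32388926976 / 475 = -68187214.69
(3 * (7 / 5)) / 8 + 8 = 8.52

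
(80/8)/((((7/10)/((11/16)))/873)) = 240075/28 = 8574.11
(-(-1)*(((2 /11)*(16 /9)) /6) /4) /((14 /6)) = 4 /693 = 0.01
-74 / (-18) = 37 / 9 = 4.11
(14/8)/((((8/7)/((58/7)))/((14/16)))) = 1421/128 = 11.10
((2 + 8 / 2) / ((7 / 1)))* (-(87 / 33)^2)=-5046 / 847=-5.96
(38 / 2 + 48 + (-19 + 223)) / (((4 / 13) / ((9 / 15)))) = 10569 / 20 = 528.45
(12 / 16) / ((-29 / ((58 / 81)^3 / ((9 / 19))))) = -31958 / 1594323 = -0.02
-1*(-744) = 744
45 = 45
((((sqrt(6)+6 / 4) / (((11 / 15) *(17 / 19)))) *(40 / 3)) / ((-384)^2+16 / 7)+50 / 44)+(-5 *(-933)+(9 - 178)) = 4497.14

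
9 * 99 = 891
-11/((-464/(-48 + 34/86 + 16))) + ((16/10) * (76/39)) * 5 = 11547805/778128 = 14.84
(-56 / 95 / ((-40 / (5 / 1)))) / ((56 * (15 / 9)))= 3 / 3800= 0.00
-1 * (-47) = 47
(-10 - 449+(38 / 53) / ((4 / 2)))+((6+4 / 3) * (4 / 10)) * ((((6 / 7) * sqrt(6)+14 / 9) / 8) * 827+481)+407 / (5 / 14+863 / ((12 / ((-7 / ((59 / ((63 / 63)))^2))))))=3975.72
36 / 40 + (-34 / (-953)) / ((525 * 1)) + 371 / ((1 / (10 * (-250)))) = -928101974347 / 1000650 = -927499.10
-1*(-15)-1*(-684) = 699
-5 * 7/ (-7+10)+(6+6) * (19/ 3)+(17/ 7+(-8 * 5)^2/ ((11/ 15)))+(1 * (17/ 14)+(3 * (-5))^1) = 1032475/ 462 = 2234.79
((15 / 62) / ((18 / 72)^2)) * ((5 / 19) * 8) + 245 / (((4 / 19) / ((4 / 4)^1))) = 2760995 / 2356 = 1171.90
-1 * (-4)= 4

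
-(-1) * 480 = 480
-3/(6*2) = -1/4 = -0.25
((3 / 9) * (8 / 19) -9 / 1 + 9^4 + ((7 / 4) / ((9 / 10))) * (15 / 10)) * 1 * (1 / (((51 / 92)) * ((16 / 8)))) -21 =34252625 / 5814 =5891.40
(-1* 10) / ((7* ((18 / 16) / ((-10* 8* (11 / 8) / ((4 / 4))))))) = 8800 / 63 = 139.68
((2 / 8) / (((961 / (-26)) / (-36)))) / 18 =13 / 961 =0.01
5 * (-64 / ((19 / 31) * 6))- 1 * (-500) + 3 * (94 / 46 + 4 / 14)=3854065 / 9177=419.97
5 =5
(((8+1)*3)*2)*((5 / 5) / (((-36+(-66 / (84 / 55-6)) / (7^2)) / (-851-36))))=96227082 / 71719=1341.72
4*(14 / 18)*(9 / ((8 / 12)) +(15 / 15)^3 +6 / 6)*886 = 384524 / 9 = 42724.89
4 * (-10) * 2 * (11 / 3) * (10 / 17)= -172.55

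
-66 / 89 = -0.74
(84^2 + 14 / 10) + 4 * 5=35387 / 5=7077.40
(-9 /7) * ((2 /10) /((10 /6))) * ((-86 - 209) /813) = 531 /9485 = 0.06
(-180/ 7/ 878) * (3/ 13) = -270/ 39949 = -0.01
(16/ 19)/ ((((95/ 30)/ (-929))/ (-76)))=356736/ 19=18775.58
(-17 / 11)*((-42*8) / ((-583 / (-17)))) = 97104 / 6413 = 15.14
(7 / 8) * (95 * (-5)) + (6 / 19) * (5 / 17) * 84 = -1053815 / 2584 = -407.82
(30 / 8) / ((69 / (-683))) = -3415 / 92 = -37.12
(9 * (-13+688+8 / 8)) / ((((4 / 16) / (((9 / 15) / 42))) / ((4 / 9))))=5408 / 35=154.51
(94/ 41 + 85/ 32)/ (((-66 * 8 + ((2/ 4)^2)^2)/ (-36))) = 116874/ 346327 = 0.34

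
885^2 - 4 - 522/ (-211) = 165260153/ 211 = 783223.47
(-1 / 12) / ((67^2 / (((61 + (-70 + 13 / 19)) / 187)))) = 79 / 95696502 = 0.00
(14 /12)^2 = 49 /36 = 1.36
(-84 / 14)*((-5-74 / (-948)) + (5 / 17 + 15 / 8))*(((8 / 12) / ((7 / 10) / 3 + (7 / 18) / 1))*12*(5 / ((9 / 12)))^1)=13309350 / 9401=1415.74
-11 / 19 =-0.58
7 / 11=0.64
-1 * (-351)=351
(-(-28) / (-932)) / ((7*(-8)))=1 / 1864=0.00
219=219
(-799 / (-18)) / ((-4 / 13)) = -10387 / 72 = -144.26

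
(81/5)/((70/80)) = 648/35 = 18.51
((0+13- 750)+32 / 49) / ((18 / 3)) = -122.72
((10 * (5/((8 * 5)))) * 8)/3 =10/3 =3.33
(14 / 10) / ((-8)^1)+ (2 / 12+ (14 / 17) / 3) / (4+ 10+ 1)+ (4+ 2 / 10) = 2757 / 680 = 4.05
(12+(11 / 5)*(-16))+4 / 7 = -792 / 35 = -22.63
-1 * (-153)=153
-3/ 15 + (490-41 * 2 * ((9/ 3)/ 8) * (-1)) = 10411/ 20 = 520.55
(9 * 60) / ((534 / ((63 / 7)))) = 810 / 89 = 9.10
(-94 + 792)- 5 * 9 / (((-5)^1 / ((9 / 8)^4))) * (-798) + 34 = -22061415 / 2048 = -10772.18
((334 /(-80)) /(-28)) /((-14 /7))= -167 /2240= -0.07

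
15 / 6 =5 / 2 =2.50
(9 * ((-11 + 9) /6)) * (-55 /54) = 55 /18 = 3.06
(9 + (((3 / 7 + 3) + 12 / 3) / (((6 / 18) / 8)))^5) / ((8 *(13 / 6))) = 9082265250753693 / 873964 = 10392035885.64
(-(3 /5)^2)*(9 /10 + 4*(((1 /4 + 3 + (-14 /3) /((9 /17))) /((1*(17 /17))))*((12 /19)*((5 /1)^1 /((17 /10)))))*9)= 10791837 /80750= 133.65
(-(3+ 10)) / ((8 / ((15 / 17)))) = -1.43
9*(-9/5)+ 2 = -71/5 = -14.20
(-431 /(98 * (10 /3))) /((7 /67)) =-86631 /6860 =-12.63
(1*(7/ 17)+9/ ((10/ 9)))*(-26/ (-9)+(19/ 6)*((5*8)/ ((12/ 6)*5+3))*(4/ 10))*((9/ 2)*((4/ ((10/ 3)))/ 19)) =1723377/ 104975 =16.42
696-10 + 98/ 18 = 691.44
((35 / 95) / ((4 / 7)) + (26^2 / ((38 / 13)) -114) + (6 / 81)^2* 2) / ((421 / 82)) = 267860257 / 11662542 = 22.97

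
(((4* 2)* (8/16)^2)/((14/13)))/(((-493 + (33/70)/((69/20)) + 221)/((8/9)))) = -1196/196965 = -0.01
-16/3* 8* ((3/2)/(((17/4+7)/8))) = -2048/45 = -45.51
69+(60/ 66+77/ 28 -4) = 3021/ 44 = 68.66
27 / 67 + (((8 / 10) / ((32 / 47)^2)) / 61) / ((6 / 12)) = 1202083 / 2615680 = 0.46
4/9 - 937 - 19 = -8600/9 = -955.56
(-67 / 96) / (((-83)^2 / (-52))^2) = -11323 / 284749926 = -0.00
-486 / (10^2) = -243 / 50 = -4.86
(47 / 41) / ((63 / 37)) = 0.67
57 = 57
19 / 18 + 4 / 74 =739 / 666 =1.11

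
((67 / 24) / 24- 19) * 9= -10877 / 64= -169.95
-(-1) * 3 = 3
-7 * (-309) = 2163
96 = 96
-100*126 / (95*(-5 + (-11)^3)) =0.10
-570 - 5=-575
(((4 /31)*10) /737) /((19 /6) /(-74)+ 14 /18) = 53280 /22367213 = 0.00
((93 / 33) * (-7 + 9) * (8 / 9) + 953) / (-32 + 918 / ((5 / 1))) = 474215 / 75042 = 6.32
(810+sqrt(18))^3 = 539835606.03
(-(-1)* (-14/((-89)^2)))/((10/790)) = -1106/7921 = -0.14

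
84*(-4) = -336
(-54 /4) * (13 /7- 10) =1539 /14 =109.93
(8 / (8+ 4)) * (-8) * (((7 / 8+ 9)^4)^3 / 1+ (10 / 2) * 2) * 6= -59091511032361348148801 / 2147483648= -27516629096288.86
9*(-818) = -7362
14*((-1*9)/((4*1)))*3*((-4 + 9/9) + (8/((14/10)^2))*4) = -17631/14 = -1259.36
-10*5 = -50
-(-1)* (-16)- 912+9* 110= 62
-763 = -763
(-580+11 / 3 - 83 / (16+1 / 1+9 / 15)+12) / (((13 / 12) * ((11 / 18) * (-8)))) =1352061 / 12584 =107.44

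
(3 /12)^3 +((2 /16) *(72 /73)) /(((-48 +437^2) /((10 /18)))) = 13937553 /891982912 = 0.02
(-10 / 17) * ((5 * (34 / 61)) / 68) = -25 / 1037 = -0.02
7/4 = 1.75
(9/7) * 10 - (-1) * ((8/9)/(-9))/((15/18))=12038/945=12.74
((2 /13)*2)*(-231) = -71.08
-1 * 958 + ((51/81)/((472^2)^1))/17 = -5762530943/6015168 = -958.00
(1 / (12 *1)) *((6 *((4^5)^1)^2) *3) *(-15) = -23592960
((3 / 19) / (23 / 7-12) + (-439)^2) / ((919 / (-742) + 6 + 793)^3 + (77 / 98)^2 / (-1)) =91248167499569584 / 240388838395678730579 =0.00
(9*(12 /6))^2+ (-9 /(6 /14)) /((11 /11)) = 303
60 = 60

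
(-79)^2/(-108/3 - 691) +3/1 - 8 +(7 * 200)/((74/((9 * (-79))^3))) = -182911602201312/26899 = -6799940600.07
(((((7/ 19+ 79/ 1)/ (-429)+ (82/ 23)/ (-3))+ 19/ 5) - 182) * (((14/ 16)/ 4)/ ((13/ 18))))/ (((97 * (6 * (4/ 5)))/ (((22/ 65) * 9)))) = -815732883/ 2292397120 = -0.36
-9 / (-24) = 3 / 8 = 0.38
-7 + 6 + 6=5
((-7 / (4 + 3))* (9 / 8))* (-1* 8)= 9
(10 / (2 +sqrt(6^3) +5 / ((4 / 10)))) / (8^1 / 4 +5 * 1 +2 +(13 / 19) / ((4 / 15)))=-44080 / 20217 +6080 * sqrt(6) / 6739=0.03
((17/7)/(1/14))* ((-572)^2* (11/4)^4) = 5089694753/8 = 636211844.12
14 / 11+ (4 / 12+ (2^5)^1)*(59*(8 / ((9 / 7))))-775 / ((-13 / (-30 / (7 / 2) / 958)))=153676837144 / 12945933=11870.67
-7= -7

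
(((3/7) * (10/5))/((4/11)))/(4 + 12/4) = 33/98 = 0.34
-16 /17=-0.94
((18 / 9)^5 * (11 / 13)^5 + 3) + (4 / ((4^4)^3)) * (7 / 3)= 78863541971083 / 4671947145216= 16.88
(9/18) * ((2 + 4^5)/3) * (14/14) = 171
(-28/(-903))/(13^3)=4/283413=0.00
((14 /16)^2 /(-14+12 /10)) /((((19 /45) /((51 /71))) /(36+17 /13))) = -272703375 /71831552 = -3.80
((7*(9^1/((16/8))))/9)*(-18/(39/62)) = -1302/13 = -100.15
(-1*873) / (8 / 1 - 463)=873 / 455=1.92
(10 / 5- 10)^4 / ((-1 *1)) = -4096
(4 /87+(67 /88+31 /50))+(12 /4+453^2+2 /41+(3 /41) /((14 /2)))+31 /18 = 33818522419673 /164795400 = 205215.21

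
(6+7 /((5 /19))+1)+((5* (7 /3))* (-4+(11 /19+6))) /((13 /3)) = 50071 /1235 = 40.54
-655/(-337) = 655/337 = 1.94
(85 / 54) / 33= 85 / 1782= 0.05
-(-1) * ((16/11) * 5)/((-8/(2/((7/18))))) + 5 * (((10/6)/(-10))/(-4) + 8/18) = -12445/5544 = -2.24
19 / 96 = 0.20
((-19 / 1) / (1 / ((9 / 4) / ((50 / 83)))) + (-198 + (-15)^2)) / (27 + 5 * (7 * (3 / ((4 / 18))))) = -977 / 11100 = -0.09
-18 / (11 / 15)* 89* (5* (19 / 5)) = -456570 / 11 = -41506.36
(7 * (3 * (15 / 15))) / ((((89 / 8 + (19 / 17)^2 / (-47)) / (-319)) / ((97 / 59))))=-70610193192 / 71153941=-992.36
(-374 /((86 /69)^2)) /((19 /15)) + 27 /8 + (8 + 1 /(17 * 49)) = -41834227619 /234112984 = -178.69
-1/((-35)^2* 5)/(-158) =1/967750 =0.00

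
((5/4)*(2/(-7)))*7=-5/2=-2.50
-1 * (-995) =995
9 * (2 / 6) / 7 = 3 / 7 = 0.43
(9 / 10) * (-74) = -333 / 5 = -66.60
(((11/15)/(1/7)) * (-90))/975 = -154/325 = -0.47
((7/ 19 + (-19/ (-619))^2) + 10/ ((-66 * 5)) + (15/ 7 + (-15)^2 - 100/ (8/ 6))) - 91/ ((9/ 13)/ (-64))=43210746286340/ 5045080887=8564.93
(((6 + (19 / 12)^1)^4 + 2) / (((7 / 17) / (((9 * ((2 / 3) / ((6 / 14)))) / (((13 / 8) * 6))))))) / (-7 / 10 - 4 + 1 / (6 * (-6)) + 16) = 5832396805 / 5697432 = 1023.69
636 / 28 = 159 / 7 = 22.71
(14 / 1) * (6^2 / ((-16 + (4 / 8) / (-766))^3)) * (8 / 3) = -1610847064064 / 4909849057899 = -0.33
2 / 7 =0.29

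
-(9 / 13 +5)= -74 / 13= -5.69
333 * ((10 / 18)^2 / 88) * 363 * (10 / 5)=10175 / 12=847.92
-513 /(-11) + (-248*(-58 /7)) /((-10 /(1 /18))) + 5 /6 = 249853 /6930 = 36.05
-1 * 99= -99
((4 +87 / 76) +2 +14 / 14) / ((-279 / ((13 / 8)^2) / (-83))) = 8682713 / 1357056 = 6.40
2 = 2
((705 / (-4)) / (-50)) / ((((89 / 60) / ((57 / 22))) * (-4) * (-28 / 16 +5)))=-24111 / 50908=-0.47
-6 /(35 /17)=-102 /35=-2.91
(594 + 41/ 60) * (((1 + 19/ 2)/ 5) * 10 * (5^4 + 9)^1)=79176139/ 10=7917613.90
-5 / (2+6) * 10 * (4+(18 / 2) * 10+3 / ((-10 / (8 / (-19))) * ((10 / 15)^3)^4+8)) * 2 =-1179.58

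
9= 9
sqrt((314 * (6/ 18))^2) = 314/ 3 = 104.67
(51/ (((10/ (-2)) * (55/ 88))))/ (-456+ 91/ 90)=7344/ 204745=0.04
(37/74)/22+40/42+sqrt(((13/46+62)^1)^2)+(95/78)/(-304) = 139803857/2210208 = 63.25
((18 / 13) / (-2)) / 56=-9 / 728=-0.01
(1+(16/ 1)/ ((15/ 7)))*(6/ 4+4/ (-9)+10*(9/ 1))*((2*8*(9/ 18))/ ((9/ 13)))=8908.61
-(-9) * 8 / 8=9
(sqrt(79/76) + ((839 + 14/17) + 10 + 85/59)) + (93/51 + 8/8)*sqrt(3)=sqrt(1501)/38 + 48*sqrt(3)/17 + 853818/1003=857.17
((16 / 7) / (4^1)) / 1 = 4 / 7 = 0.57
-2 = -2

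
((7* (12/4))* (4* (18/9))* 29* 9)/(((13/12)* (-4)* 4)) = -32886/13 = -2529.69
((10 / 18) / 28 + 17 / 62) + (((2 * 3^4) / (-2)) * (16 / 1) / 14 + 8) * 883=-583371079 / 7812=-74676.28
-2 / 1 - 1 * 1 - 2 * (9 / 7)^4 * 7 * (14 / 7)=-27273 / 343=-79.51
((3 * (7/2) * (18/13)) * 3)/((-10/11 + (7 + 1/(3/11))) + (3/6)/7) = 261954/59033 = 4.44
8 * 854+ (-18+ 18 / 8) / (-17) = 464639 / 68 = 6832.93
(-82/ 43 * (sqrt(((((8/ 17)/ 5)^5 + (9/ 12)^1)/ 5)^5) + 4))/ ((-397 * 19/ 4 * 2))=7264808587940131852169 * sqrt(226291937599)/ 784311518651124941409423828125000 + 656/ 324349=0.00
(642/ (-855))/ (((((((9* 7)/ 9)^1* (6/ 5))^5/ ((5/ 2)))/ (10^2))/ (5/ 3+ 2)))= -0.02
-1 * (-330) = 330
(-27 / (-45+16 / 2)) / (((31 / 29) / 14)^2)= 125.17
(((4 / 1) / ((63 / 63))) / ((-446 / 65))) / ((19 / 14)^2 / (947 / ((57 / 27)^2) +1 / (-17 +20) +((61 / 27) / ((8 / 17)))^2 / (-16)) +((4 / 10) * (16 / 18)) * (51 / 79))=-42998302776558675 / 17572945544893288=-2.45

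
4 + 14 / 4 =15 / 2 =7.50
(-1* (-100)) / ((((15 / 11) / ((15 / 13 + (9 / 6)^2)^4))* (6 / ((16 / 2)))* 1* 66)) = 181760415 / 913952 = 198.87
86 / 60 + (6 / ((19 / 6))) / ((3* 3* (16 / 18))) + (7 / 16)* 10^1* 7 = 73633 / 2280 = 32.30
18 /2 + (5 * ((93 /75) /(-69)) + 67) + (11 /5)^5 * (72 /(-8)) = -83644546 /215625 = -387.92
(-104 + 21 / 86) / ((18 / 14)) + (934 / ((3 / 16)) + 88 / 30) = 18976807 / 3870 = 4903.57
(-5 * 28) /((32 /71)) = -2485 /8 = -310.62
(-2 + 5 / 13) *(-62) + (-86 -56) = -41.85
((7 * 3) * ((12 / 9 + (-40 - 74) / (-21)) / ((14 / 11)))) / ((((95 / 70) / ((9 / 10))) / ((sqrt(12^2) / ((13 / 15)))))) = 253044 / 247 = 1024.47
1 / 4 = 0.25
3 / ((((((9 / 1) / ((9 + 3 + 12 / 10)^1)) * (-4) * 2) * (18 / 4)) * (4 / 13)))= -143 / 360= -0.40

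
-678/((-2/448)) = 151872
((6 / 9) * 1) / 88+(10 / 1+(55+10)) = 9901 / 132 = 75.01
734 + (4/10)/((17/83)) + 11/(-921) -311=33266506/78285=424.94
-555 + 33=-522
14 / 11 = 1.27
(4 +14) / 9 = 2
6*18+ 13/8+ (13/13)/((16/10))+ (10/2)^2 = 541/4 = 135.25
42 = 42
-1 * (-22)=22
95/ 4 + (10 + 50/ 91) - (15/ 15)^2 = 12121/ 364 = 33.30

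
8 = 8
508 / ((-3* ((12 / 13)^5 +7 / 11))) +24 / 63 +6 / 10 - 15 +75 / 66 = -585461577919 / 4108876310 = -142.49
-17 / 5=-3.40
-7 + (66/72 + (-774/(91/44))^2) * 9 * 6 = 7563114.76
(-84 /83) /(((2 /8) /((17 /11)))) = -5712 /913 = -6.26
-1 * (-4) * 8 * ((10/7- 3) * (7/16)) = -22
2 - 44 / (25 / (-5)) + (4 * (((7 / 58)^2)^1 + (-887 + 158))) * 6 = -73523796 / 4205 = -17484.85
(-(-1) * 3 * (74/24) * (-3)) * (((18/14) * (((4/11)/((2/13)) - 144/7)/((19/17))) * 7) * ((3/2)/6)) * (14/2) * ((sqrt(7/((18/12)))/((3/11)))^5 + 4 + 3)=83335581/1672 + 316326432961 * sqrt(42)/9234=222058677.47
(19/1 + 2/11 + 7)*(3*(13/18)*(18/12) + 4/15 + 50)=77064/55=1401.16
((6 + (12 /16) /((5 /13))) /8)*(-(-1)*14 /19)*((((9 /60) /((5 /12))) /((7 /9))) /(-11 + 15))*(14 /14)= 12879 /152000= 0.08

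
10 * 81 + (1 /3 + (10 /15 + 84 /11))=9005 /11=818.64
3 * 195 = 585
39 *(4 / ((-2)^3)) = -39 / 2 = -19.50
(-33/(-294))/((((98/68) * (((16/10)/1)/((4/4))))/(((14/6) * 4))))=935/2058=0.45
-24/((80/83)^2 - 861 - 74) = 165336/6434815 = 0.03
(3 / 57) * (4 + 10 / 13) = 62 / 247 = 0.25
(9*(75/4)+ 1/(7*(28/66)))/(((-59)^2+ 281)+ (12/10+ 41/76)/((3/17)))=9445185/210695933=0.04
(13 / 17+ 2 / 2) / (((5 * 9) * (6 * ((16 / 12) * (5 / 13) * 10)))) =13 / 10200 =0.00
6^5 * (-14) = -108864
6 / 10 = 3 / 5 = 0.60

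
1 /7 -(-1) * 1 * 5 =36 /7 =5.14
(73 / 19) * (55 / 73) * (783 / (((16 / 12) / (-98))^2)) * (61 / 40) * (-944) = -669839822883 / 38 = -17627363760.08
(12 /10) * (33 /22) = 9 /5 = 1.80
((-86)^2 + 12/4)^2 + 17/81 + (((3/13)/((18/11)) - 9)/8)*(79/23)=21213982975729/387504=54745197.41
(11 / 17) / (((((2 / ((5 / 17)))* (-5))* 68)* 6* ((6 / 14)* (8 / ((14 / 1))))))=-539 / 2829888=-0.00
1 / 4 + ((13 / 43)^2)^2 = 3533045 / 13675204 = 0.26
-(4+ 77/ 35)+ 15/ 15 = -26/ 5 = -5.20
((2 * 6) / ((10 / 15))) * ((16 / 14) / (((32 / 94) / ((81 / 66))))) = 11421 / 154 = 74.16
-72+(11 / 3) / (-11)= -217 / 3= -72.33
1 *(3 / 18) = 1 / 6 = 0.17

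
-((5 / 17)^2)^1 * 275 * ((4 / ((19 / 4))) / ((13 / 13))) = -110000 / 5491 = -20.03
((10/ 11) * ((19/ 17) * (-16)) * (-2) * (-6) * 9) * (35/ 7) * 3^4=-132969600/ 187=-711067.38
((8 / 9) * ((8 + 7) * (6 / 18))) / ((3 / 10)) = 14.81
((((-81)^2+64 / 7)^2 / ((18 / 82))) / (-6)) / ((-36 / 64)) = 693776442568 / 11907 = 58266267.12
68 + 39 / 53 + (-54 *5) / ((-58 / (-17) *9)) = 92132 / 1537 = 59.94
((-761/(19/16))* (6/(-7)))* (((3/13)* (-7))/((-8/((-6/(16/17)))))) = -349299/494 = -707.08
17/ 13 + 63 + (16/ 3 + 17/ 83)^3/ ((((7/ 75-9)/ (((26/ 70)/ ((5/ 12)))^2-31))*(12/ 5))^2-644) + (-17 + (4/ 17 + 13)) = 60.28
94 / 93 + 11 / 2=1211 / 186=6.51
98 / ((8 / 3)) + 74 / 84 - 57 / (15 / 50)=-12799 / 84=-152.37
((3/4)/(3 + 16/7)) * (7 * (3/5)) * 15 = 1323/148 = 8.94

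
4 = 4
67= 67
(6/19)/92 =3/874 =0.00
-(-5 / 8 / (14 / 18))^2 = -2025 / 3136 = -0.65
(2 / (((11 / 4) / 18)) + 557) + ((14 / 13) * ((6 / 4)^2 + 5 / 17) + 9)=2828861 / 4862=581.83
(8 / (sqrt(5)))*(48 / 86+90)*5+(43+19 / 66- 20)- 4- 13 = 415 / 66+31152*sqrt(5) / 43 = 1626.24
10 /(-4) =-5 /2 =-2.50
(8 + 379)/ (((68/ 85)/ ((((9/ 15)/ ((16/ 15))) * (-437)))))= -7610355/ 64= -118911.80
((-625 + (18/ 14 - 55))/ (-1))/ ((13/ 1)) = 4751/ 91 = 52.21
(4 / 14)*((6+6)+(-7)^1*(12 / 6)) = -4 / 7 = -0.57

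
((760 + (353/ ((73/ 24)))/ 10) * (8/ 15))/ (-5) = -2253088/ 27375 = -82.30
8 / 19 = 0.42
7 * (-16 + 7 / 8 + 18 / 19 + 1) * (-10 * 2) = 70105 / 38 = 1844.87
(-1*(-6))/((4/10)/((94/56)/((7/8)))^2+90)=132540/1990501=0.07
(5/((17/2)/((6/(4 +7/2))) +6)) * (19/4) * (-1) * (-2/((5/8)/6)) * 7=192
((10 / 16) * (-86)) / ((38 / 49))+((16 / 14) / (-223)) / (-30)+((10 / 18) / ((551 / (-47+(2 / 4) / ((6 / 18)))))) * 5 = -21531873779 / 309639960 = -69.54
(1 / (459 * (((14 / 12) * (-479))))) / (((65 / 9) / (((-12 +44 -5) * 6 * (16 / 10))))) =-2592 / 18525325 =-0.00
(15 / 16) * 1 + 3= 63 / 16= 3.94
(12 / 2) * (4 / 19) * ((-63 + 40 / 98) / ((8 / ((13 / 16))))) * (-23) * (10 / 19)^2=68777475 / 1344364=51.16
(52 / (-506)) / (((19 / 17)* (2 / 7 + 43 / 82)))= -253708 / 2235255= -0.11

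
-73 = -73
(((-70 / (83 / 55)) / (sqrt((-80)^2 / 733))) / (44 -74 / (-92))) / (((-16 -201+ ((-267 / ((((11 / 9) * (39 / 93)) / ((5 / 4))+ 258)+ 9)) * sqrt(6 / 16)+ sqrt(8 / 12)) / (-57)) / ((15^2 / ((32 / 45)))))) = -79380343091325189375 * sqrt(4398) / 621552459026021439657257536+ 2932078595322698259755625 * sqrt(733) / 155388114756505359914314384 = 0.51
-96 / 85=-1.13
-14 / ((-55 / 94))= 1316 / 55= 23.93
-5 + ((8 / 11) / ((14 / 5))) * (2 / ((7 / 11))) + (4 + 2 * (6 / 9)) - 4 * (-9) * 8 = 42505 / 147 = 289.15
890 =890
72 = 72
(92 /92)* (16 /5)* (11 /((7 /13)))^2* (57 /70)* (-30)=-55948464 /1715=-32623.01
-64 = -64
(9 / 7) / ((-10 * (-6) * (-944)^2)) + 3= 374277123 / 124759040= 3.00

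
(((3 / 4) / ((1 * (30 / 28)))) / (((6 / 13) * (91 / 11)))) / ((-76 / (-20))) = 11 / 228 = 0.05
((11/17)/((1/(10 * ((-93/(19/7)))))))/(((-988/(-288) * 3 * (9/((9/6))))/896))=-256650240/79781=-3216.93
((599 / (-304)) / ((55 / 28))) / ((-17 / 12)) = 12579 / 17765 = 0.71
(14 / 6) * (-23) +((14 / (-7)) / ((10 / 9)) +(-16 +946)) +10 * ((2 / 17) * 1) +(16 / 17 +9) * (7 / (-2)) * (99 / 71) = 827.19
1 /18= 0.06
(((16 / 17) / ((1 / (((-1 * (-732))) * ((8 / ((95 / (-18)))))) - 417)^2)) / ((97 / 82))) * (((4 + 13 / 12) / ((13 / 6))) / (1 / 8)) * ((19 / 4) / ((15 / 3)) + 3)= 0.00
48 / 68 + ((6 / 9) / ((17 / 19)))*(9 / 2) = 69 / 17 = 4.06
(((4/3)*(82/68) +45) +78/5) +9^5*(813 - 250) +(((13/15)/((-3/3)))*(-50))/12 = 33244652.82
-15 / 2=-7.50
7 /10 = 0.70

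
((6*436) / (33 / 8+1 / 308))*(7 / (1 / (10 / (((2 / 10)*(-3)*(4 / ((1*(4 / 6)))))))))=-94001600 / 7629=-12321.61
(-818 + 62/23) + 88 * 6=-6608/23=-287.30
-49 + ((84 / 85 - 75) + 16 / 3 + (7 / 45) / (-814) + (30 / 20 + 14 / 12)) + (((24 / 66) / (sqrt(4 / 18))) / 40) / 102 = -14323819 / 124542 + sqrt(2) / 7480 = -115.01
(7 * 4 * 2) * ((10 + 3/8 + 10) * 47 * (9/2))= 482643/2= 241321.50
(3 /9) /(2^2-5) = -1 /3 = -0.33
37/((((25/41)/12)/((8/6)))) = 24272/25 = 970.88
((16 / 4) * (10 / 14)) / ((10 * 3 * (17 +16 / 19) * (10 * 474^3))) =19 / 3790740212280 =0.00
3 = 3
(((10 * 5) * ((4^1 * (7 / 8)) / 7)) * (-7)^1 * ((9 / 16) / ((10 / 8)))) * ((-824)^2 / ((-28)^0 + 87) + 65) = -26959905 / 44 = -612725.11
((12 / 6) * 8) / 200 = 2 / 25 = 0.08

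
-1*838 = -838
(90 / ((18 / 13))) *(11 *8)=5720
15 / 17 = 0.88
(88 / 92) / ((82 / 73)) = 803 / 943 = 0.85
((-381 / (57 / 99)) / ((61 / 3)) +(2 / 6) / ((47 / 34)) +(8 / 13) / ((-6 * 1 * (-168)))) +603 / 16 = 3843754081 / 713814192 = 5.38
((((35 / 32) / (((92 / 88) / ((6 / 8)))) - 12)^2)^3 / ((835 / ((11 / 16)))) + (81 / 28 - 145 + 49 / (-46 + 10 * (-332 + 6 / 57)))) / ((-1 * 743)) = -45510733011176397763137591644699 / 22596545631973282279422668308480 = -2.01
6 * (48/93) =96/31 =3.10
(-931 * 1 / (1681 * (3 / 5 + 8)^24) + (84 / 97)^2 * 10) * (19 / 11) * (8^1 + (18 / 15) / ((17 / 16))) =118.25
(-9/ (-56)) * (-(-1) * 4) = 0.64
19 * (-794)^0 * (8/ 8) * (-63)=-1197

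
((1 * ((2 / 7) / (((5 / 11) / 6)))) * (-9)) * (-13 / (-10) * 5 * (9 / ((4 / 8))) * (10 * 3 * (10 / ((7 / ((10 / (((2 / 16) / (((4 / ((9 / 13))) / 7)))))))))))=-3854822400 / 343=-11238549.27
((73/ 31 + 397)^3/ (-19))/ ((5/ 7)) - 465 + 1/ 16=-42506267982531/ 9056464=-4693472.86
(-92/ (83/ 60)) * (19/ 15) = -6992/ 83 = -84.24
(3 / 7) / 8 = 3 / 56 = 0.05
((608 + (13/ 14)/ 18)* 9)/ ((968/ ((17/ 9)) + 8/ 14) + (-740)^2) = 2604893/ 260901808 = 0.01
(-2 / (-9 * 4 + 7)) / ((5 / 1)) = 2 / 145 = 0.01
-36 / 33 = -12 / 11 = -1.09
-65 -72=-137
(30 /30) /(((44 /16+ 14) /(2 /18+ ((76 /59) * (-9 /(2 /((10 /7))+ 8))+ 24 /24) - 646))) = -38.57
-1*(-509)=509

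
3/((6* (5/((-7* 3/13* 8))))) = -84/65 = -1.29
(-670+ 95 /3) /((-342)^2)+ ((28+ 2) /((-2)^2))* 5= 13156535 /350892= 37.49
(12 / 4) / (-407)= -3 / 407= -0.01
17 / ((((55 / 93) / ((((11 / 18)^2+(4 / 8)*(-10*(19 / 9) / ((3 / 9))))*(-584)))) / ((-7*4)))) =-21843218264 / 1485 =-14709237.89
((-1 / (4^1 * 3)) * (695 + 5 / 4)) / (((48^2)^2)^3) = -2785 / 7180192468708211294208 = -0.00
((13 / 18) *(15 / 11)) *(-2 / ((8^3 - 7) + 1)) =-65 / 16698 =-0.00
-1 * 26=-26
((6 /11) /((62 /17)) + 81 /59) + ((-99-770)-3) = -17513138 /20119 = -870.48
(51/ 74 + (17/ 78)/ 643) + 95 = 88785433/ 927849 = 95.69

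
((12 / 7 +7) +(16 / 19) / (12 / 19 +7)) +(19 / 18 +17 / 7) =224881 / 18270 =12.31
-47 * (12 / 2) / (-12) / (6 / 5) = 235 / 12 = 19.58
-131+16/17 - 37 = -167.06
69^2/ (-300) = -1587/ 100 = -15.87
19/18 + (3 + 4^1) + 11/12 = 323/36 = 8.97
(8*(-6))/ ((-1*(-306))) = -8/ 51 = -0.16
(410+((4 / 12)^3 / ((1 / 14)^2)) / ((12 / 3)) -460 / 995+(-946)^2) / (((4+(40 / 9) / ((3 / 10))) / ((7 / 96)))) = 3469.83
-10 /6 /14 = -5 /42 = -0.12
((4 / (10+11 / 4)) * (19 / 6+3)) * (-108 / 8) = -444 / 17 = -26.12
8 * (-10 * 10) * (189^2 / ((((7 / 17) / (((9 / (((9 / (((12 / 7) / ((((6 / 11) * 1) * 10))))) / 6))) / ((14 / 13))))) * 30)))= -4050740.57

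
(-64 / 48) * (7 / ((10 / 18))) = -84 / 5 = -16.80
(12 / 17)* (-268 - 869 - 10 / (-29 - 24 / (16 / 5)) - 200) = -1170972 / 1241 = -943.57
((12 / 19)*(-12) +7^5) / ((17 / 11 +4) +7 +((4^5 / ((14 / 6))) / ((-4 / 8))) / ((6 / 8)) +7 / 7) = -24577553 / 1692311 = -14.52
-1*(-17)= 17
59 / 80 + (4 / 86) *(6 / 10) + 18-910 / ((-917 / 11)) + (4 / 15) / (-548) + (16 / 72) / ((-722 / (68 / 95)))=113117084874217 / 3811128724080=29.68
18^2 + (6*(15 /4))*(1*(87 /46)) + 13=34919 /92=379.55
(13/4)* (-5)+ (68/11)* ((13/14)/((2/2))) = -3237/308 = -10.51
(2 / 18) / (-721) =-1 / 6489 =-0.00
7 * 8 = 56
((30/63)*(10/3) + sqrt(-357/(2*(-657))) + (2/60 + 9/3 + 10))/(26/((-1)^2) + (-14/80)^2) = 800*sqrt(52122)/9121131 + 1473760/2623887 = 0.58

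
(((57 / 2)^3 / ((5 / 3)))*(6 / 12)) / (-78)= -89.04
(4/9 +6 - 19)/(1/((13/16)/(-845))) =113/9360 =0.01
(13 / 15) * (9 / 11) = 39 / 55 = 0.71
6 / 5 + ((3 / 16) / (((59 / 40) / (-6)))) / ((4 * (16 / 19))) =18381 / 18880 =0.97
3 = 3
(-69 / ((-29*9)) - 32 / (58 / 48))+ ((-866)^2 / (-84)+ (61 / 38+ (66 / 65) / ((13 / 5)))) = -11670770301 / 1303666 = -8952.27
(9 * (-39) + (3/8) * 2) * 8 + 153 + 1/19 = -50330/19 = -2648.95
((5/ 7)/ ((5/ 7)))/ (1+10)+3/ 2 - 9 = -163/ 22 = -7.41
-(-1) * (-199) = -199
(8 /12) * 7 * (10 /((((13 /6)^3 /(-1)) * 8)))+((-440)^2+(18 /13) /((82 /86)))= 17438986346 /90077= 193600.88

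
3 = 3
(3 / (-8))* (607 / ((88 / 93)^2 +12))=-15749829 / 892256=-17.65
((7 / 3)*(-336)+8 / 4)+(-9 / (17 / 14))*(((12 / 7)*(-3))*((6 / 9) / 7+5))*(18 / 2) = 114950 / 119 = 965.97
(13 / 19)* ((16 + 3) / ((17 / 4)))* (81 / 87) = 1404 / 493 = 2.85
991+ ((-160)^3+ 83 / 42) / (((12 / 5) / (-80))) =8601658283 / 63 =136534258.46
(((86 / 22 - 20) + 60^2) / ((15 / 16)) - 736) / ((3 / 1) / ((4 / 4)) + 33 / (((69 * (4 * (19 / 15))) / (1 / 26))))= 2571993216 / 2502665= 1027.70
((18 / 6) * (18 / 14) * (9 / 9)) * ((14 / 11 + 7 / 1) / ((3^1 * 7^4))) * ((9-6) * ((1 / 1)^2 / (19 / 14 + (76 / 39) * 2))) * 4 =0.01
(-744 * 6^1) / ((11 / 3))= -13392 / 11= -1217.45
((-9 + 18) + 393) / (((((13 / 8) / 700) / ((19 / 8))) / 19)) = 101585400 / 13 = 7814261.54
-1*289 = -289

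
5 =5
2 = 2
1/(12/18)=3/2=1.50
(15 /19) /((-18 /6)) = -5 /19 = -0.26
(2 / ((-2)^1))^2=1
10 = 10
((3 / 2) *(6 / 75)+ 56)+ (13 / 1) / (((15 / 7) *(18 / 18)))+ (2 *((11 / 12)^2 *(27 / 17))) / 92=58383193 / 938400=62.22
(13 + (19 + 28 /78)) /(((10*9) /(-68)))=-42908 /1755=-24.45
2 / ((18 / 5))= 5 / 9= 0.56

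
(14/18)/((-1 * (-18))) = 7/162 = 0.04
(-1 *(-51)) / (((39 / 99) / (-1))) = -1683 / 13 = -129.46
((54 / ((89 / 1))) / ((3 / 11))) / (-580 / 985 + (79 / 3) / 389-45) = -22760001 / 465704248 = -0.05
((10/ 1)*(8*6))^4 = 53084160000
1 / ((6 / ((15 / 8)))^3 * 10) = 25 / 8192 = 0.00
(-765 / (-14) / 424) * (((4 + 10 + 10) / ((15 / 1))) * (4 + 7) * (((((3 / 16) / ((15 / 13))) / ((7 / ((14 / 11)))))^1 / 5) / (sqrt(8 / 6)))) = 1989 * sqrt(3) / 296800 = 0.01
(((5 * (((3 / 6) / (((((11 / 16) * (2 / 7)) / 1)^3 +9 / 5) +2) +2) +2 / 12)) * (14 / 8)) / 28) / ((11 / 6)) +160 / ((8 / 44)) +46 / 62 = 881.13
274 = 274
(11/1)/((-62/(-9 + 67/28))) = 2035/1736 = 1.17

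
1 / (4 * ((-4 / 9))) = -0.56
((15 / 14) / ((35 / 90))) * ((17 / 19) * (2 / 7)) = 4590 / 6517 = 0.70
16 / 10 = 8 / 5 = 1.60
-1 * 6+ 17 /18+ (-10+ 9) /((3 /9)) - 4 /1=-217 /18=-12.06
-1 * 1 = -1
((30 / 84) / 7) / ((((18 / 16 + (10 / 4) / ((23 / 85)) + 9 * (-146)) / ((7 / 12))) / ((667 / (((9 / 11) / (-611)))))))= 515534305 / 45335241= 11.37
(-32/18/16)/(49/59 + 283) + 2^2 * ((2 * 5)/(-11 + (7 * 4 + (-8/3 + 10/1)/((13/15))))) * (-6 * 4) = -1880930249/49886334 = -37.70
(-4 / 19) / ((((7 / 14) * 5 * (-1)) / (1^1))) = 8 / 95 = 0.08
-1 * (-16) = 16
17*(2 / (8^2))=17 / 32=0.53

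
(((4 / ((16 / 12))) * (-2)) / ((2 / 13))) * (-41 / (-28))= -1599 / 28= -57.11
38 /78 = 19 /39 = 0.49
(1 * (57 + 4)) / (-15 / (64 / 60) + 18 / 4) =-976 / 153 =-6.38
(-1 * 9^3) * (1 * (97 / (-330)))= 23571 / 110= 214.28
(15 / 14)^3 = 1.23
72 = 72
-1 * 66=-66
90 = 90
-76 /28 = -19 /7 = -2.71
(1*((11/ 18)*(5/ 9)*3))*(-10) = -275/ 27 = -10.19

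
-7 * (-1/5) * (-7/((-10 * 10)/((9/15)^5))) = 11907/1562500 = 0.01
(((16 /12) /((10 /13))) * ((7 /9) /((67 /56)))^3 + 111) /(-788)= -0.14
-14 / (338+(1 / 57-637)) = 399 / 8521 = 0.05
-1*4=-4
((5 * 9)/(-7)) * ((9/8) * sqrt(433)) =-405 * sqrt(433)/56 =-150.49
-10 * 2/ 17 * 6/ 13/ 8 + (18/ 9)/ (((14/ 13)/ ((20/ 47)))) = 52525/ 72709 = 0.72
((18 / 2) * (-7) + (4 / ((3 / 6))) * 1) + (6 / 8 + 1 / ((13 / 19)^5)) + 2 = -67695841 / 1485172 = -45.58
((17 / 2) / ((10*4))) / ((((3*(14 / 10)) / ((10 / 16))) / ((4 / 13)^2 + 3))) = 44455 / 454272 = 0.10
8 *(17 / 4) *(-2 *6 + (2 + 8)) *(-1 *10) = 680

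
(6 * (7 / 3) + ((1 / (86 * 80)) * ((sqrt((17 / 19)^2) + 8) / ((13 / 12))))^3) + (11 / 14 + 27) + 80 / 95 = 10414473093311233 / 244311653824000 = 42.63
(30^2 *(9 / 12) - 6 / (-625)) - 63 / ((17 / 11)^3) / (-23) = 675.75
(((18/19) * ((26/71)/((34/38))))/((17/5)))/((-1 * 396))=-0.00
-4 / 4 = -1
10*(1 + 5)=60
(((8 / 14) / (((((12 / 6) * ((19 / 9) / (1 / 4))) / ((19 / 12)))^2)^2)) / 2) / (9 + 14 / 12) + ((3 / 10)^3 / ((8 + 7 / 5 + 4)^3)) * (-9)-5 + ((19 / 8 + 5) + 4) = 214617762050529 / 33666053177344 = 6.37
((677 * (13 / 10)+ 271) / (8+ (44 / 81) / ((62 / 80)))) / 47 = 28904121 / 10268560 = 2.81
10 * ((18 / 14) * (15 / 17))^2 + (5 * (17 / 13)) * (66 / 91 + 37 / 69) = 3487272805 / 165131421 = 21.12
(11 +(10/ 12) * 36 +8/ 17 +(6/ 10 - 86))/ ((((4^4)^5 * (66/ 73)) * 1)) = -0.00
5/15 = 1/3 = 0.33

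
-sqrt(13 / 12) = -1.04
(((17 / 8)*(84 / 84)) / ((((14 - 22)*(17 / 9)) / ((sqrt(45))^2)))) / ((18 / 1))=-45 / 128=-0.35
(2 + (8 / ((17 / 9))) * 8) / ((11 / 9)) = 5490 / 187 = 29.36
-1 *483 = -483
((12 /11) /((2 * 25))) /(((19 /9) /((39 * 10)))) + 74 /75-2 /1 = 47296 /15675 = 3.02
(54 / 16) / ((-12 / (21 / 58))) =-189 / 1856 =-0.10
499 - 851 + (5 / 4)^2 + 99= -4023 / 16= -251.44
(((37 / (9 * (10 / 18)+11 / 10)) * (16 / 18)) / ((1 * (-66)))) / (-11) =1480 / 199287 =0.01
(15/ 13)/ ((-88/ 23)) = -345/ 1144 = -0.30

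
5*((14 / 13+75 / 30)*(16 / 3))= 95.38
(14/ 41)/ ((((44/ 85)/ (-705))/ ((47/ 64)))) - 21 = -20927613/ 57728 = -362.52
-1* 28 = -28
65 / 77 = 0.84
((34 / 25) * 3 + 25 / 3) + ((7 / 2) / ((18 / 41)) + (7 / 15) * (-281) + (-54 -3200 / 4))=-868273 / 900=-964.75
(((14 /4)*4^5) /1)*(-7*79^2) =-156574208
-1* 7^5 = -16807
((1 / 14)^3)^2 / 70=1 / 527067520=0.00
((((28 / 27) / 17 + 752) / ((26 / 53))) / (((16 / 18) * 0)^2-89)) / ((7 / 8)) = -73181552 / 3717441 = -19.69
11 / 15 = 0.73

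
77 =77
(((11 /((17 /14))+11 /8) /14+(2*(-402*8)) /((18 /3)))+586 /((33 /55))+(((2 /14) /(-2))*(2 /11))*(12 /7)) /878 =-41611891 /386165472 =-0.11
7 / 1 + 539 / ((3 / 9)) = 1624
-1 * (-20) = 20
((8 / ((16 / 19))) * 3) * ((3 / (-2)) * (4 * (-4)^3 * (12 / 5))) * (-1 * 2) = -262656 / 5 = -52531.20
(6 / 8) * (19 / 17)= 57 / 68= 0.84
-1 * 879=-879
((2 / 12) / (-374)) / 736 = -0.00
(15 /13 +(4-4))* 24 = 360 /13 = 27.69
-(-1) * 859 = 859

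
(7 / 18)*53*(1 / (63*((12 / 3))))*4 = 53 / 162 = 0.33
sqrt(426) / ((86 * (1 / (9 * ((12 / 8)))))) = 27 * sqrt(426) / 172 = 3.24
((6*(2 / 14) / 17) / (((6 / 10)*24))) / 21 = 5 / 29988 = 0.00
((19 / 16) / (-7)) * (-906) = 8607 / 56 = 153.70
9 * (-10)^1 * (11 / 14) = -495 / 7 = -70.71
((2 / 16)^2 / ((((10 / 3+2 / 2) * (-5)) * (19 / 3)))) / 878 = -9 / 69397120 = -0.00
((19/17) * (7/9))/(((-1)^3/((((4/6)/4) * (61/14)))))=-1159/1836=-0.63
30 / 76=15 / 38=0.39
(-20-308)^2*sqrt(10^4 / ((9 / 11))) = 10758400*sqrt(11) / 3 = 11893858.71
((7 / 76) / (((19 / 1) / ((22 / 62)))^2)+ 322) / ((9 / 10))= 42449257795 / 118646982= 357.78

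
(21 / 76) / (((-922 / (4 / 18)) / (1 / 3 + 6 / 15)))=-77 / 1576620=-0.00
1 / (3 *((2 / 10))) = 5 / 3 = 1.67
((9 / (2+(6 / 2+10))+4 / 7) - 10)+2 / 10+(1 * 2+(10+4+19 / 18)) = 5309 / 630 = 8.43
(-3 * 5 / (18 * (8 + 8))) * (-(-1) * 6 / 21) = -5 / 336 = -0.01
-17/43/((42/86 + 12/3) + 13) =-0.02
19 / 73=0.26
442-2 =440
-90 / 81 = -10 / 9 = -1.11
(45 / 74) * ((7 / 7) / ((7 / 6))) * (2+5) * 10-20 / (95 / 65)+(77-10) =63131 / 703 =89.80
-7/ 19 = -0.37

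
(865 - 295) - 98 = 472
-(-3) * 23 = 69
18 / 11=1.64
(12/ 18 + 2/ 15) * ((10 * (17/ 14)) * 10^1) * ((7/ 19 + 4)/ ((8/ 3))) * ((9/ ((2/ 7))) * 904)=86099220/ 19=4531537.89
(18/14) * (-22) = -198/7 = -28.29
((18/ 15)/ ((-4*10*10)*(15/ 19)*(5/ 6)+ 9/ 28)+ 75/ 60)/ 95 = 3482957/ 265675100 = 0.01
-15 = -15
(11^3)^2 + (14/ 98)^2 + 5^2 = 86807715/ 49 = 1771586.02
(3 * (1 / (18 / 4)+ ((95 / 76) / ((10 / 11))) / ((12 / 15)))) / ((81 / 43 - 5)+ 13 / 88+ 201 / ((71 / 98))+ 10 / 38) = 0.02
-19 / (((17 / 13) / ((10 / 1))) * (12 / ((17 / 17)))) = -1235 / 102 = -12.11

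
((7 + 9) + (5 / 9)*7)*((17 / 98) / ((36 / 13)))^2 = 0.08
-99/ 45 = -11/ 5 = -2.20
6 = 6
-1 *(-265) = 265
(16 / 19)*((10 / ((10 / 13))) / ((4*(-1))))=-52 / 19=-2.74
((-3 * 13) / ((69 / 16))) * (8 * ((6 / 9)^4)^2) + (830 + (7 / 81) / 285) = 11858237417 / 14335785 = 827.18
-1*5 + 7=2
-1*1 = -1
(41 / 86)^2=1681 / 7396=0.23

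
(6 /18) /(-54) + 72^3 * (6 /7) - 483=362249327 /1134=319443.85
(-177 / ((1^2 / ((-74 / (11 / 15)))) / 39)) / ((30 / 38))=9705618 / 11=882328.91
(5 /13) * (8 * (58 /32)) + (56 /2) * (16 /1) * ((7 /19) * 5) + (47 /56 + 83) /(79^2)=71723855045 /86325512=830.85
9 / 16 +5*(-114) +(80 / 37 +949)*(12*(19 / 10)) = 21117.06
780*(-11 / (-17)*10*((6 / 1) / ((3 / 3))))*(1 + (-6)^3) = -110682000 / 17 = -6510705.88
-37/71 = -0.52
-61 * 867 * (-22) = 1163514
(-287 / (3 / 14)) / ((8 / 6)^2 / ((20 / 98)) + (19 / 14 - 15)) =843780 / 3107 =271.57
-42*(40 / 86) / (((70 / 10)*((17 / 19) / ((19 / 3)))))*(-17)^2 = -245480 / 43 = -5708.84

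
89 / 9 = 9.89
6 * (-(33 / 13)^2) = -6534 / 169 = -38.66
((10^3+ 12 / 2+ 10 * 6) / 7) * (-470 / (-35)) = 100204 / 49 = 2044.98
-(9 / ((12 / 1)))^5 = -243 / 1024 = -0.24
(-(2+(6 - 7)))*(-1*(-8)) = -8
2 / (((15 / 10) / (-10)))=-40 / 3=-13.33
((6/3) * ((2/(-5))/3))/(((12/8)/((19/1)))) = -152/45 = -3.38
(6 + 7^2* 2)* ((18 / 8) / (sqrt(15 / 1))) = 78* sqrt(15) / 5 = 60.42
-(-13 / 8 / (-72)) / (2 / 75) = -325 / 384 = -0.85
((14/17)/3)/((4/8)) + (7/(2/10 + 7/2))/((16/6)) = 9499/7548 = 1.26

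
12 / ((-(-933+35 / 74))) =888 / 69007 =0.01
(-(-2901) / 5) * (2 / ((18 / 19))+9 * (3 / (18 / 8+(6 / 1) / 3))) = 250453 / 51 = 4910.84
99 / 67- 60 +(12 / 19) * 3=-72087 / 1273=-56.63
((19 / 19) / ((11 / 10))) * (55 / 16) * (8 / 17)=25 / 17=1.47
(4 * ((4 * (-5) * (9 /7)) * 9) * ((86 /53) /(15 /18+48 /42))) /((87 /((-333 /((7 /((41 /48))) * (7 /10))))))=3170226600 /6250979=507.16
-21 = -21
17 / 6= 2.83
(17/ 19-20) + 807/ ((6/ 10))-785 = 10277/ 19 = 540.89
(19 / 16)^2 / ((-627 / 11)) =-19 / 768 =-0.02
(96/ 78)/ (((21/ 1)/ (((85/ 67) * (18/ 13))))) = 8160/ 79261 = 0.10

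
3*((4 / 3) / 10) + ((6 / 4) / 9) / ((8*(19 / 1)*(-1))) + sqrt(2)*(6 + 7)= 1819 / 4560 + 13*sqrt(2)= 18.78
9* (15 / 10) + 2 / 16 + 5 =18.62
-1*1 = -1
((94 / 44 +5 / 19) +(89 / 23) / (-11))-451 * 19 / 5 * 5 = -82362679 / 9614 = -8566.95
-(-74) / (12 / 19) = 703 / 6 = 117.17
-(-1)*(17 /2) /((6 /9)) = 51 /4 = 12.75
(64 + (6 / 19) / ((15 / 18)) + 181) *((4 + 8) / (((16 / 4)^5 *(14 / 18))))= 629397 / 170240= 3.70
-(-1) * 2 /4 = 1 /2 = 0.50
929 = 929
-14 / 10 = -7 / 5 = -1.40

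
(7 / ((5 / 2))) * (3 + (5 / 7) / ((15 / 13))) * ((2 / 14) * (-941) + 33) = -1027.81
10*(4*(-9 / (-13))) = 360 / 13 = 27.69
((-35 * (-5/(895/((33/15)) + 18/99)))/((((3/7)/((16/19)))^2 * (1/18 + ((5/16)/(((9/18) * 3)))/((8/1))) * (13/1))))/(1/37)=140492800/2426281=57.90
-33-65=-98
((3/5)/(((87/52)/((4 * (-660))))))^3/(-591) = 6899069878272/4804633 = 1435920.26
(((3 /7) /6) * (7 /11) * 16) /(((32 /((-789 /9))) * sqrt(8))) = -263 * sqrt(2) /528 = -0.70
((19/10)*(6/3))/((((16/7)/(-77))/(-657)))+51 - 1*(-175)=6746417/80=84330.21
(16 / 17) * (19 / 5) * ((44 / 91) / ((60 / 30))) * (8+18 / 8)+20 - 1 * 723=-5369153 / 7735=-694.14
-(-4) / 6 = 2 / 3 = 0.67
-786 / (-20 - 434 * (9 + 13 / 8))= 1048 / 6175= 0.17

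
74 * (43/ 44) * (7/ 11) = 11137/ 242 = 46.02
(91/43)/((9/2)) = 182/387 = 0.47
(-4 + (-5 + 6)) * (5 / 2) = -15 / 2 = -7.50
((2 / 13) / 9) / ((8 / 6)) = 1 / 78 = 0.01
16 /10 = 8 /5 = 1.60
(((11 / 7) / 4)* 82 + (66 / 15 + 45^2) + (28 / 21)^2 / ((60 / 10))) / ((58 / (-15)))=-3897011 / 7308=-533.25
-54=-54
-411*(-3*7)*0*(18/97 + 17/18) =0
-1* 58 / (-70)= 29 / 35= 0.83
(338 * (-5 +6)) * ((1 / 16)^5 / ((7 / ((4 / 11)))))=169 / 10092544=0.00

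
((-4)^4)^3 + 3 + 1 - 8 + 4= 16777216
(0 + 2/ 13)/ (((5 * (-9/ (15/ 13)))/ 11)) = -22/ 507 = -0.04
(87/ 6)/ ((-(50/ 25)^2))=-29/ 8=-3.62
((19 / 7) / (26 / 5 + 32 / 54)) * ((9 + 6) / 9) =4275 / 5474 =0.78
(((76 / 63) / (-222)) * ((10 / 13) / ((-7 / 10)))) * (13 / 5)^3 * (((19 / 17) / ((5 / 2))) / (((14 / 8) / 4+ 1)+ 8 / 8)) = 1201408 / 62412525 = 0.02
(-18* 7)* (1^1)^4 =-126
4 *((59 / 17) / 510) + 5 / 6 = 2487 / 2890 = 0.86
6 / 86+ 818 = 35177 / 43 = 818.07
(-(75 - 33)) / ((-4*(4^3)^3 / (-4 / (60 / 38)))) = -133 / 1310720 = -0.00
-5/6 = -0.83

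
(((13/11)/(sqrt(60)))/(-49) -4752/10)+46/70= -16609/35 -13 * sqrt(15)/16170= -474.55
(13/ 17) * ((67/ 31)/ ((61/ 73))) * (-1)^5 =-63583/ 32147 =-1.98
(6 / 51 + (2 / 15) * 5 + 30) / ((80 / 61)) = 9577 / 408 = 23.47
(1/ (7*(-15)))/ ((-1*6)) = 0.00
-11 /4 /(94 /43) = -473 /376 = -1.26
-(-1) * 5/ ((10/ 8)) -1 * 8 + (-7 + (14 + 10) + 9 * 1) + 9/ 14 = 317/ 14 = 22.64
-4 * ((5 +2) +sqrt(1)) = -32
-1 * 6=-6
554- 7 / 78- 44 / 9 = 128471 / 234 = 549.02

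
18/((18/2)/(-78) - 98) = -468/2551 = -0.18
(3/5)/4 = 3/20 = 0.15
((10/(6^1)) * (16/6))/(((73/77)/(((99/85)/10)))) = 0.55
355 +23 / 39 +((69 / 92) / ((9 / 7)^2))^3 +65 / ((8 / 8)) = 6889214749 / 16376256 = 420.68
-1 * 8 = -8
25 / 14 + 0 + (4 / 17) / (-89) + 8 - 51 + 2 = -830693 / 21182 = -39.22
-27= -27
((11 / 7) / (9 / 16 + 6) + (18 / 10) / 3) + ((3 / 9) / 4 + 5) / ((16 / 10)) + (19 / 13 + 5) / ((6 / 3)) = 2215937 / 305760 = 7.25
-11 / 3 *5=-55 / 3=-18.33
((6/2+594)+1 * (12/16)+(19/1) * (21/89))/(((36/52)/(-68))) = -15793765/267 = -59152.68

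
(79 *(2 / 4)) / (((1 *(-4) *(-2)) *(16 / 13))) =1027 / 256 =4.01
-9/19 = -0.47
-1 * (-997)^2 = -994009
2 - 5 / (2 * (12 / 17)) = -37 / 24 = -1.54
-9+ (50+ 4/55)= 2259/55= 41.07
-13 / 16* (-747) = 9711 / 16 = 606.94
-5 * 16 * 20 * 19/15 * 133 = -808640/3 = -269546.67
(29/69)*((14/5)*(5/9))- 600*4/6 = -247994/621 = -399.35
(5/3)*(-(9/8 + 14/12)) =-275/72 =-3.82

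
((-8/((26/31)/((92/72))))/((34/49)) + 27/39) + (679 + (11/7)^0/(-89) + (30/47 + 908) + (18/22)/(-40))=5750133335957/3660794280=1570.73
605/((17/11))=391.47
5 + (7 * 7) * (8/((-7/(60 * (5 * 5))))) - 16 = -84011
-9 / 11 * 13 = -117 / 11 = -10.64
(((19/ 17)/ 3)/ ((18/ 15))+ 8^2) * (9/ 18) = 19679/ 612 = 32.16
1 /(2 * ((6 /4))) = 1 /3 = 0.33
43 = 43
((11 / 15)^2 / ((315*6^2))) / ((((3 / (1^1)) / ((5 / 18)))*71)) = 121 / 1956490200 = 0.00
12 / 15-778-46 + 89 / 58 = -238283 / 290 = -821.67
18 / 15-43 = -209 / 5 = -41.80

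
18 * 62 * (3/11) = 3348/11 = 304.36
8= 8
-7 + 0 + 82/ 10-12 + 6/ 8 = -201/ 20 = -10.05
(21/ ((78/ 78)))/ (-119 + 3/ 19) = -399/ 2258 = -0.18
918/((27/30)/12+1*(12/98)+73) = 12.54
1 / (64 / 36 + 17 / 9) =3 / 11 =0.27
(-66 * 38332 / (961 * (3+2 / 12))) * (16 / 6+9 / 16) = -1581195 / 589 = -2684.54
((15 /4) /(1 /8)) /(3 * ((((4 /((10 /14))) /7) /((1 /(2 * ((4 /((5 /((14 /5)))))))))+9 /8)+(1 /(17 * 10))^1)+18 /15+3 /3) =1.84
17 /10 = 1.70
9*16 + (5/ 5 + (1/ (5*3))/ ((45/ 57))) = 32644/ 225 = 145.08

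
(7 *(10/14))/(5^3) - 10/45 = -41/225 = -0.18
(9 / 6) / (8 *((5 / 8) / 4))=6 / 5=1.20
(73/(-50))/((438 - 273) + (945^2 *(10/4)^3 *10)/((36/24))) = -73/4651180125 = -0.00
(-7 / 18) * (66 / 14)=-11 / 6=-1.83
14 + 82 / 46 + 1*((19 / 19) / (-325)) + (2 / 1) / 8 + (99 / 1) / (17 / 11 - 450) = 2331741939 / 147496700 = 15.81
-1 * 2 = -2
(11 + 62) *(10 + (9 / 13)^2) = 129283 / 169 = 764.99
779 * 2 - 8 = 1550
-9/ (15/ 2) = -6/ 5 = -1.20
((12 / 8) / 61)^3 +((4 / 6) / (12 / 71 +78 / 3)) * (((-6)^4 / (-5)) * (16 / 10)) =-445564891773 / 42173069800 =-10.57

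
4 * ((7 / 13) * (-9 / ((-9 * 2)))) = 1.08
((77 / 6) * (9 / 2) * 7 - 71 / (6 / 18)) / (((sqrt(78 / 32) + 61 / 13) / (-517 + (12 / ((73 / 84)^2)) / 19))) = -25363630897020 / 1072146839 + 1351340990415 * sqrt(39) / 1072146839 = -15785.63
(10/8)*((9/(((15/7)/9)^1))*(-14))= -1323/2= -661.50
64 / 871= 0.07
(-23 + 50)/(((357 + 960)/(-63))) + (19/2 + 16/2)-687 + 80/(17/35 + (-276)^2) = -1570255816635/2340903406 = -670.79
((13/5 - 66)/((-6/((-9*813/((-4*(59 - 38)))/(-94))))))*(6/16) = -773163/210560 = -3.67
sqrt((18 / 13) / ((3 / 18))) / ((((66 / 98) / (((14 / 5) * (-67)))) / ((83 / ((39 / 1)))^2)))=-633264436 * sqrt(39) / 1087515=-3636.49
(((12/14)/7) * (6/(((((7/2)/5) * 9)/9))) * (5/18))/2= 50/343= 0.15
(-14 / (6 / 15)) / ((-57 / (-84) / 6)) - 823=-21517 / 19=-1132.47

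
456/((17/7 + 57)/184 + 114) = 36708/9203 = 3.99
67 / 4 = 16.75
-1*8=-8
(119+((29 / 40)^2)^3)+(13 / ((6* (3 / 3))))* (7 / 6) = 4485353409889 / 36864000000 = 121.67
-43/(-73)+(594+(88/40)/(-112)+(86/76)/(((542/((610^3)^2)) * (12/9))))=16980857787638946578553/210491120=80672561330088.16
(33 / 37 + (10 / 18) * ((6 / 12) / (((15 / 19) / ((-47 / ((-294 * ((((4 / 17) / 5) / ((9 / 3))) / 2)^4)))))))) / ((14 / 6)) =5174282862339 / 812224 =6370512.15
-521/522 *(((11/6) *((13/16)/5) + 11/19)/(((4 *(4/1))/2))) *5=-4166437/7617024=-0.55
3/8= 0.38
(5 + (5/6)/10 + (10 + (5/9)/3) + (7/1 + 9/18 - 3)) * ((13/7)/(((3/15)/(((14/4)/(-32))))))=-138775/6912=-20.08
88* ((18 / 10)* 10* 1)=1584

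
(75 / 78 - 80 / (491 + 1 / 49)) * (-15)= -124895 / 10426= -11.98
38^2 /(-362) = -722 /181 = -3.99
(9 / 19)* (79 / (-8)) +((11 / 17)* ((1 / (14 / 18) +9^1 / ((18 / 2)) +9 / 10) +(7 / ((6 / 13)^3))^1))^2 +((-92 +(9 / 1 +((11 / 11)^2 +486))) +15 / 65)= 11081452285633087 / 4079795428800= 2716.18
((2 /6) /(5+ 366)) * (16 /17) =0.00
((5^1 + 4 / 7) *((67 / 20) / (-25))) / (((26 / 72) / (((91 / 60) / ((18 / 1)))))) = -871 / 5000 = -0.17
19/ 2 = 9.50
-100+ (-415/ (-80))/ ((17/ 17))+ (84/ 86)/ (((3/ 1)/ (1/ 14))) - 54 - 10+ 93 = -45263/ 688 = -65.79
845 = 845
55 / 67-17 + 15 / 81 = -28933 / 1809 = -15.99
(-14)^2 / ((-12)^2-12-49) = 196 / 83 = 2.36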